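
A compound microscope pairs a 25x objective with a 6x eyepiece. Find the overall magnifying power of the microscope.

150

The overall magnification of a compound microscope is the product of the objective and eyepiece magnifications:
M = M_obj x M_eye = 25 x 6 = 150.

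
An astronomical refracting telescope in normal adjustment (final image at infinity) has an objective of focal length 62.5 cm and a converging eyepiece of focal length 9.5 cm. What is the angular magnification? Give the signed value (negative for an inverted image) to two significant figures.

-6.6

M = -f_obj/f_eye = -62.5/(9.5) = -6.579.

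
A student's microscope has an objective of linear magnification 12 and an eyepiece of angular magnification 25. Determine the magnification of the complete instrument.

The overall magnification of a compound microscope is the product of the objective and eyepiece magnifications:
M = M_obj x M_eye = 12 x 25 = 300.

300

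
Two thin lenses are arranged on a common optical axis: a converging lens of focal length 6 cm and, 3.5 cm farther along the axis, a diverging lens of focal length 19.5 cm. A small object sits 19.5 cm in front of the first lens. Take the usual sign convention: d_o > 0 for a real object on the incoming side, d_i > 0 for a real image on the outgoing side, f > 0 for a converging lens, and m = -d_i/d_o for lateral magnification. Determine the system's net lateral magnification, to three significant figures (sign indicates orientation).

-0.605

Lens 1: 1/d_i1 = 1/f_1 - 1/d_o1 = 1/6 - 1/19.5 = 0.11538 cm^-1, so d_i1 = 8.667 cm.
m_1 = -(8.667)/19.5 = -0.4444.
Since 8.667 cm > 3.5 cm, the first image lies past the second lens and serves as a virtual object: d_o2 = L - d_i1 = -5.167 cm.
Lens 2: 1/d_i2 = 1/f_2 - 1/d_o2 = 1/(-19.5) - 1/(-5.167) = 0.14227 cm^-1, so d_i2 = 7.029 cm.
m_2 = -(7.029)/(-5.167) = 1.3605.
The system's lateral magnification is m_1 m_2 = (-0.4444)(1.3605) = -0.6047.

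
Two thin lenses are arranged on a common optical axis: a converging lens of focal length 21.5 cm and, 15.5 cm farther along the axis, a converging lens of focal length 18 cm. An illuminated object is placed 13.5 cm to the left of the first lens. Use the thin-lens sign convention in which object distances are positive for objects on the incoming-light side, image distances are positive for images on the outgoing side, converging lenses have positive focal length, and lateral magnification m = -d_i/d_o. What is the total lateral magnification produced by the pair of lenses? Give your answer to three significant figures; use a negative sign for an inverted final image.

Lens 1: 1/d_i1 = 1/f_1 - 1/d_o1 = 1/21.5 - 1/13.5 = -0.02756 cm^-1, so d_i1 = -36.281 cm.
m_1 = -(-36.281)/13.5 = 2.6875.
The intermediate image is virtual, 36.281 cm to the left of lens 1, so d_o2 = L - d_i1 = 15.5 - (-36.281) = 51.781 cm.
Lens 2: 1/d_i2 = 1/f_2 - 1/d_o2 = 1/18 - 1/(51.781) = 0.03624 cm^-1, so d_i2 = 27.591 cm.
m_2 = -(27.591)/(51.781) = -0.5328.
The system's lateral magnification is m_1 m_2 = (2.6875)(-0.5328) = -1.4320.

-1.43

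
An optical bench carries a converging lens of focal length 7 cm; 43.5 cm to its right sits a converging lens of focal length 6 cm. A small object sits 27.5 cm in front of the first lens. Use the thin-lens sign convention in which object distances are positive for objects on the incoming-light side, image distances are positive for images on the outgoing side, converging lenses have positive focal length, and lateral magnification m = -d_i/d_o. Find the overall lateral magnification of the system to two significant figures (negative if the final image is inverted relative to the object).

0.073

First lens: d_i1 = 1/(1/7 - 1/27.5) = 9.390 cm.
m_1 = -(9.390)/27.5 = -0.3415.
The intermediate image is 9.390 cm to the right of lens 1, so d_o2 = L - d_i1 = 43.5 - 9.390 = 34.110 cm.
Second lens: d_i2 = 1/(1/6 - 1/(34.110)) = 7.281 cm.
m_2 = -(7.281)/(34.110) = -0.2134.
The system's lateral magnification is m_1 m_2 = (-0.3415)(-0.2134) = 0.0729.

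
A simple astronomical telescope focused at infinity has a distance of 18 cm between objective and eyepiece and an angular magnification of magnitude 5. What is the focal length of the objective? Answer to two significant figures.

15 cm

In normal adjustment the tube length equals f_obj + f_eye and |M| = f_obj/f_eye.
So f_obj = 5 f_eye and 5 f_eye + f_eye = 18 cm, giving f_eye = 18/6 = 3.000 cm and f_obj = 15.000 cm.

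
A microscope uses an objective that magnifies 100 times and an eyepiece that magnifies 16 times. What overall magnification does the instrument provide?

The overall magnification of a compound microscope is the product of the objective and eyepiece magnifications:
M = M_obj x M_eye = 100 x 16 = 1600.

1600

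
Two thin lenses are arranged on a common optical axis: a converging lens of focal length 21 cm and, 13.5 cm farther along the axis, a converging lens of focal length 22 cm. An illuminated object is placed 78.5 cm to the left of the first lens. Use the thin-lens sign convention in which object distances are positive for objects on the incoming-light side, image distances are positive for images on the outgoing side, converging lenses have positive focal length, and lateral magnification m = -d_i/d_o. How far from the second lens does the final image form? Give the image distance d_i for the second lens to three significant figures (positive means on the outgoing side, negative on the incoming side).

First lens: d_i1 = 1/(1/21 - 1/78.5) = 28.670 cm.
This image would form 28.670 cm past lens 1, i.e. 15.170 cm beyond lens 2, so it is a virtual object for lens 2: d_o2 = 13.5 - 28.670 = -15.170 cm.
Second lens: d_i2 = 1/(1/22 - 1/(-15.170)) = 8.979 cm.

8.98 cm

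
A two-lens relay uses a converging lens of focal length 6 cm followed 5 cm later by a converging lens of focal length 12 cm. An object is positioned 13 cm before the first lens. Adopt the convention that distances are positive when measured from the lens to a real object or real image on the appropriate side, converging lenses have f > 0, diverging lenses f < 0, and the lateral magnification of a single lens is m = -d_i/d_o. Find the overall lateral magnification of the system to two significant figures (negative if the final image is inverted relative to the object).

-0.57

Lens 1: 1/d_i1 = 1/f_1 - 1/d_o1 = 1/6 - 1/13 = 0.08974 cm^-1, so d_i1 = 11.143 cm.
m_1 = -(11.143)/13 = -0.8571.
Since 11.143 cm > 5 cm, the first image lies past the second lens and serves as a virtual object: d_o2 = L - d_i1 = -6.143 cm.
Lens 2: 1/d_i2 = 1/f_2 - 1/d_o2 = 1/12 - 1/(-6.143) = 0.24612 cm^-1, so d_i2 = 4.063 cm.
m_2 = -(4.063)/(-6.143) = 0.6614.
Overall magnification: m = m_1 m_2 = -0.5669.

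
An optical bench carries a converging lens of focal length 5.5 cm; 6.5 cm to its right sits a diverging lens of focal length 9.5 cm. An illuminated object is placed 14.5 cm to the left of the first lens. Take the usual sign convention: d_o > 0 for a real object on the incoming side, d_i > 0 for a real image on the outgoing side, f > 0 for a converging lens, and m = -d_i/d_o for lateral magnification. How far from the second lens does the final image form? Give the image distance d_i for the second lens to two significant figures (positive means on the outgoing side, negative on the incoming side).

3.1 cm

First lens: d_i1 = 1/(1/5.5 - 1/14.5) = 8.861 cm.
This image would form 8.861 cm past lens 1, i.e. 2.361 cm beyond lens 2, so it is a virtual object for lens 2: d_o2 = 6.5 - 8.861 = -2.361 cm.
Second lens: d_i2 = 1/(1/(-9.5) - 1/(-2.361)) = 3.142 cm.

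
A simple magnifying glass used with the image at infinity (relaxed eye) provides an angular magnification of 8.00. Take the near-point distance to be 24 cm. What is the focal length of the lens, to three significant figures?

For the image at infinity, M = D/f.
f = D/M = 24/8.0 = 3.000 cm.

3.00 cm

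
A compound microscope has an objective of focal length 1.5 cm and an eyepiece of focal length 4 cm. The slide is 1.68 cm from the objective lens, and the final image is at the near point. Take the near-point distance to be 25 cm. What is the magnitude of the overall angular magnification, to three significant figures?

Objective: 1/d_i = 1/f_obj - 1/d_o = 1/1.5 - 1/1.68 = 0.07143 cm^-1, so d_i = 14.000 cm.
m_obj = -d_i/d_o = -14.000/1.68 = -8.333.
Eyepiece angular magnification (image at near point): M_eye = 1 + D/f_e = 1 + 25/4 = 7.250.
Overall M = m_obj x M_eye = (-8.333)(7.250) = -60.42.
|M| = 60.42.

60.4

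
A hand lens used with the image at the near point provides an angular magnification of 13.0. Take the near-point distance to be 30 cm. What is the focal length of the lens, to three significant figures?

For the image at the near point, M = 1 + D/f.
f = D/(M - 1) = 30/(13.0 - 1) = 2.500 cm.

2.50 cm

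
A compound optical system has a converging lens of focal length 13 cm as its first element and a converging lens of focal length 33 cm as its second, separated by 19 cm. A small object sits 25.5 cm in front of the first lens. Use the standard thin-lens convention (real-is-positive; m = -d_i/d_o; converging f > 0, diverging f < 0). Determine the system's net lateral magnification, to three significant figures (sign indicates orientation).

-0.847

Lens 1: 1/d_i1 = 1/f_1 - 1/d_o1 = 1/13 - 1/25.5 = 0.03771 cm^-1, so d_i1 = 26.520 cm.
m_1 = -(26.520)/25.5 = -1.0400.
This image would form 26.520 cm past lens 1, i.e. 7.520 cm beyond lens 2, so it is a virtual object for lens 2: d_o2 = 19 - 26.520 = -7.520 cm.
Lens 2: 1/d_i2 = 1/f_2 - 1/d_o2 = 1/33 - 1/(-7.520) = 0.16328 cm^-1, so d_i2 = 6.124 cm.
m_2 = -(6.124)/(-7.520) = 0.8144.
The system's lateral magnification is m_1 m_2 = (-1.0400)(0.8144) = -0.8470.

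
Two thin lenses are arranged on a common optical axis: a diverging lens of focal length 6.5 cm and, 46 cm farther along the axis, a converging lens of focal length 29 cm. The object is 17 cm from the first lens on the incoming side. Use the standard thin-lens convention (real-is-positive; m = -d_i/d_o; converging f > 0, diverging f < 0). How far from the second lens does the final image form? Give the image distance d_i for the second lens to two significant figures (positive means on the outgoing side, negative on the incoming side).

68 cm

Lens 1: 1/d_i1 = 1/f_1 - 1/d_o1 = 1/(-6.5) - 1/17 = -0.21267 cm^-1, so d_i1 = -4.702 cm.
The intermediate image is virtual, 4.702 cm to the left of lens 1, so d_o2 = L - d_i1 = 46 - (-4.702) = 50.702 cm.
Lens 2: 1/d_i2 = 1/f_2 - 1/d_o2 = 1/29 - 1/(50.702) = 0.01476 cm^-1, so d_i2 = 67.752 cm.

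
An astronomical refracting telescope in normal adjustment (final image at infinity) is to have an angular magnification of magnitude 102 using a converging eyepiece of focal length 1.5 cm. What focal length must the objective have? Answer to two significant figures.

150 cm

|M| = f_obj/|f_eye|, so f_obj = |M| x |f_eye| = 102.0 x 1.5 = 153.000 cm.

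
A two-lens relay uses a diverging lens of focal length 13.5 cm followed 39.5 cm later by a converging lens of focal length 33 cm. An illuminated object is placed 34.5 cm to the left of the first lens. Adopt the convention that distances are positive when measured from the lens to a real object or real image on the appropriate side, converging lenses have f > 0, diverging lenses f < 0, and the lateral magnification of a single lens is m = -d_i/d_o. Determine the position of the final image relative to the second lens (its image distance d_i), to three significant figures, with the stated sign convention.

100 cm

Lens 1: 1/d_i1 = 1/f_1 - 1/d_o1 = 1/(-13.5) - 1/34.5 = -0.10306 cm^-1, so d_i1 = -9.703 cm.
With d_i1 < 0 the first image is virtual and lies on the object side; the object distance for lens 2 is d_o2 = 39.5 - (-9.703) = 49.203 cm.
Lens 2: 1/d_i2 = 1/f_2 - 1/d_o2 = 1/33 - 1/(49.203) = 0.00998 cm^-1, so d_i2 = 100.209 cm.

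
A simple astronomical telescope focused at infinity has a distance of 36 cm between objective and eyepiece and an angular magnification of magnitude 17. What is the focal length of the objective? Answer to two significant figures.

34 cm

In normal adjustment the tube length equals f_obj + f_eye and |M| = f_obj/f_eye.
So f_obj = 17 f_eye and 17 f_eye + f_eye = 36 cm, giving f_eye = 36/18 = 2.000 cm and f_obj = 34.000 cm.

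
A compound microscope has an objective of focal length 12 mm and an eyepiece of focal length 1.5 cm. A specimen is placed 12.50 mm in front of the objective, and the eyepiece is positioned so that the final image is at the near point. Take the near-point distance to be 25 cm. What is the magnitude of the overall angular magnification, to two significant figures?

420

Convert to cm: f_obj = 12 mm = 1.2 cm; d_o = 12.50 mm = 1.25 cm.
Objective: 1/d_i = 1/f_obj - 1/d_o = 1/1.2 - 1/1.25 = 0.03333 cm^-1, so d_i = 30.000 cm.
m_obj = -d_i/d_o = -30.000/1.25 = -24.000.
Eyepiece angular magnification (image at near point): M_eye = 1 + D/f_e = 1 + 25/1.5 = 17.667.
Overall M = m_obj x M_eye = (-24.000)(17.667) = -424.00.
|M| = 424.00.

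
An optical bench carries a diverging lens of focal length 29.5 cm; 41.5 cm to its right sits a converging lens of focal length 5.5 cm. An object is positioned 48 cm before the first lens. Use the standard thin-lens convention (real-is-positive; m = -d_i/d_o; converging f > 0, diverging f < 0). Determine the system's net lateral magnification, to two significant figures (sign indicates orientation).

Lens 1: 1/d_i1 = 1/f_1 - 1/d_o1 = 1/(-29.5) - 1/48 = -0.05473 cm^-1, so d_i1 = -18.271 cm.
m_1 = -(-18.271)/48 = 0.3806.
The intermediate image is virtual, 18.271 cm to the left of lens 1, so d_o2 = L - d_i1 = 41.5 - (-18.271) = 59.771 cm.
Lens 2: 1/d_i2 = 1/f_2 - 1/d_o2 = 1/5.5 - 1/(59.771) = 0.16509 cm^-1, so d_i2 = 6.057 cm.
m_2 = -(6.057)/(59.771) = -0.1013.
Total m = m_1 x m_2 = (0.3806)(-0.1013) = -0.0386.

-0.039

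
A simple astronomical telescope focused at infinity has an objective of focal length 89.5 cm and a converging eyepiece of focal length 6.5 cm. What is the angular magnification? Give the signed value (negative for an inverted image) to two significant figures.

-14

M = -f_obj/f_eye = -89.5/(6.5) = -13.769.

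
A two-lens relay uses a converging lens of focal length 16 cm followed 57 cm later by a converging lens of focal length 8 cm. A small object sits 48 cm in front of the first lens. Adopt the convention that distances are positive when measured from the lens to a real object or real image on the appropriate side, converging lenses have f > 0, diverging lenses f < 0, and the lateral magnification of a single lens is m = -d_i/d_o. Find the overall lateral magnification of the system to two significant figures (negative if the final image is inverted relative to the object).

Applying the thin-lens equation to the first lens, 1/16 = 1/48 + 1/d_i1, which gives d_i1 = 24.000 cm.
Its lateral magnification is m_1 = -d_i1/d_o1 = -(24.000)/48 = -0.5000.
Object distance for lens 2: d_o2 = 57 - 24.000 = 33.000 cm.
Applying the thin-lens equation again with f_2 = 8 cm and d_o2 = 33.000 cm gives d_i2 = 10.560 cm.
m_2 = -(10.560)/(33.000) = -0.3200.
The system's lateral magnification is m_1 m_2 = (-0.5000)(-0.3200) = 0.1600.

0.16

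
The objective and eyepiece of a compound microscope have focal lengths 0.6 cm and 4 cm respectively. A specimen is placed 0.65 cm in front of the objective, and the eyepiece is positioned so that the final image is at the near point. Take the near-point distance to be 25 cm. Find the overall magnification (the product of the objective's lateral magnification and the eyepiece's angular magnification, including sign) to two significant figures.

Objective: 1/d_i = 1/f_obj - 1/d_o = 1/0.6 - 1/0.65 = 0.12821 cm^-1, so d_i = 7.800 cm.
m_obj = -d_i/d_o = -7.800/0.65 = -12.000.
Eyepiece angular magnification (image at near point): M_eye = 1 + D/f_e = 1 + 25/4 = 7.250.
Overall M = m_obj x M_eye = (-12.000)(7.250) = -87.00.

-87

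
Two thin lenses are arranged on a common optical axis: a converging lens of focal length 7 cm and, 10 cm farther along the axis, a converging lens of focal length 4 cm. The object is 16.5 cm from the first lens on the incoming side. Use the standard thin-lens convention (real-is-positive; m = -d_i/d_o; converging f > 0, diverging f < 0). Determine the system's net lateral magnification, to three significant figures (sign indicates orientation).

Applying the thin-lens equation to the first lens, 1/7 = 1/16.5 + 1/d_i1, which gives d_i1 = 12.158 cm.
Its lateral magnification is m_1 = -d_i1/d_o1 = -(12.158)/16.5 = -0.7368.
This image would form 12.158 cm past lens 1, i.e. 2.158 cm beyond lens 2, so it is a virtual object for lens 2: d_o2 = 10 - 12.158 = -2.158 cm.
Applying the thin-lens equation again with f_2 = 4 cm and d_o2 = -2.158 cm gives d_i2 = 1.402 cm.
m_2 = -(1.402)/(-2.158) = 0.6496.
Overall magnification: m = m_1 m_2 = -0.4786.

-0.479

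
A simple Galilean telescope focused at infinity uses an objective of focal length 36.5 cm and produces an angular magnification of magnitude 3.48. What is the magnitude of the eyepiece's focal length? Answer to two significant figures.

10 cm

|M| = f_obj/|f_eye|, so |f_eye| = f_obj/|M| = 36.5/3.48 = 10.489 cm.
(The eyepiece is diverging, so its signed focal length is -10.489 cm.)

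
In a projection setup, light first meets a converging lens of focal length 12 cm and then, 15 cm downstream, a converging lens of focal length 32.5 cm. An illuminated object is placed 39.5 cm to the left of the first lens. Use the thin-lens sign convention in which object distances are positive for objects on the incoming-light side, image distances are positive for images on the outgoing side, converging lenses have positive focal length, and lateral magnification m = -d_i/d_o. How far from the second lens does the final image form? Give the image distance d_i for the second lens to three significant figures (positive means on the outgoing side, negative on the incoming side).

2.09 cm

Applying the thin-lens equation to the first lens, 1/12 = 1/39.5 + 1/d_i1, which gives d_i1 = 17.236 cm.
This image would form 17.236 cm past lens 1, i.e. 2.236 cm beyond lens 2, so it is a virtual object for lens 2: d_o2 = 15 - 17.236 = -2.236 cm.
Applying the thin-lens equation again with f_2 = 32.5 cm and d_o2 = -2.236 cm gives d_i2 = 2.092 cm.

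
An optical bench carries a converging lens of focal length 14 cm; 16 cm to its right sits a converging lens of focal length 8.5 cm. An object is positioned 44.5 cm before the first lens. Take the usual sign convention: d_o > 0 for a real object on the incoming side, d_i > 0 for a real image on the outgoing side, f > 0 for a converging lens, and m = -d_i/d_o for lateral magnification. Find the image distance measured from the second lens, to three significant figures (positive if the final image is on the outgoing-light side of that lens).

First lens: d_i1 = 1/(1/14 - 1/44.5) = 20.426 cm.
Since 20.426 cm > 16 cm, the first image lies past the second lens and serves as a virtual object: d_o2 = L - d_i1 = -4.426 cm.
Second lens: d_i2 = 1/(1/8.5 - 1/(-4.426)) = 2.911 cm.

2.91 cm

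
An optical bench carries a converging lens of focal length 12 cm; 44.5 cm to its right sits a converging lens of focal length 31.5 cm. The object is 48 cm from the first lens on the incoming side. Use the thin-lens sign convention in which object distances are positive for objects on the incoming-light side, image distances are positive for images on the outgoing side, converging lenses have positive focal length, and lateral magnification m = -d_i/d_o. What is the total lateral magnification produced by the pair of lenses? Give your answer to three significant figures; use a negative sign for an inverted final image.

-3.50

Applying the thin-lens equation to the first lens, 1/12 = 1/48 + 1/d_i1, which gives d_i1 = 16.000 cm.
Its lateral magnification is m_1 = -d_i1/d_o1 = -(16.000)/48 = -0.3333.
That image sits 28.500 cm in front of the second lens, so d_o2 = 28.500 cm.
Applying the thin-lens equation again with f_2 = 31.5 cm and d_o2 = 28.500 cm gives d_i2 = -299.250 cm.
m_2 = -(-299.250)/(28.500) = 10.5000.
Overall magnification: m = m_1 m_2 = -3.5000.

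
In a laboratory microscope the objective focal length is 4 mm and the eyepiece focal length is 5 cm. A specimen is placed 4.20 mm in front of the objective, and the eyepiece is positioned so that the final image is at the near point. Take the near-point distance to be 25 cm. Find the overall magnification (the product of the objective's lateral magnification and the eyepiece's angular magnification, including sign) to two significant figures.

Convert to cm: f_obj = 4 mm = 0.4 cm; d_o = 4.20 mm = 0.42 cm.
Objective: 1/d_i = 1/f_obj - 1/d_o = 1/0.4 - 1/0.42 = 0.11905 cm^-1, so d_i = 8.400 cm.
m_obj = -d_i/d_o = -8.400/0.42 = -20.000.
Eyepiece angular magnification (image at near point): M_eye = 1 + D/f_e = 1 + 25/5 = 6.000.
Overall M = m_obj x M_eye = (-20.000)(6.000) = -120.00.

-120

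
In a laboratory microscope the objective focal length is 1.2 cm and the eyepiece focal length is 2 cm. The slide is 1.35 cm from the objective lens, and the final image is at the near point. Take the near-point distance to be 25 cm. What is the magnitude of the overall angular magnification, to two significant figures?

110

Objective: 1/d_i = 1/f_obj - 1/d_o = 1/1.2 - 1/1.35 = 0.09259 cm^-1, so d_i = 10.800 cm.
m_obj = -d_i/d_o = -10.800/1.35 = -8.000.
Eyepiece angular magnification (image at near point): M_eye = 1 + D/f_e = 1 + 25/2 = 13.500.
Overall M = m_obj x M_eye = (-8.000)(13.500) = -108.00.
|M| = 108.00.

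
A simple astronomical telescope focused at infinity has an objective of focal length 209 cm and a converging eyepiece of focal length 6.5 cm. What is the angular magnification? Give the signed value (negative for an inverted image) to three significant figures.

M = -f_obj/f_eye = -209/(6.5) = -32.154.

-32.2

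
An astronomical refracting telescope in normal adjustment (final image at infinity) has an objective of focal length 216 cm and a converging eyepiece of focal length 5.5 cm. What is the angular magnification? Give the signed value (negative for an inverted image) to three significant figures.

-39.3

M = -f_obj/f_eye = -216/(5.5) = -39.273.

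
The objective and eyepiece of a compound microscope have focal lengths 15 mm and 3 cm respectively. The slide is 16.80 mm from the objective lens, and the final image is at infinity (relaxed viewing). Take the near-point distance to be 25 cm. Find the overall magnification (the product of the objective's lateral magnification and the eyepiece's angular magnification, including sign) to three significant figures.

-69.4

Convert to cm: f_obj = 15 mm = 1.5 cm; d_o = 16.80 mm = 1.68 cm.
Objective: 1/d_i = 1/f_obj - 1/d_o = 1/1.5 - 1/1.68 = 0.07143 cm^-1, so d_i = 14.000 cm.
m_obj = -d_i/d_o = -14.000/1.68 = -8.333.
Eyepiece angular magnification (image at infinity): M_eye = D/f_e = 25/3 = 8.333.
Overall M = m_obj x M_eye = (-8.333)(8.333) = -69.44.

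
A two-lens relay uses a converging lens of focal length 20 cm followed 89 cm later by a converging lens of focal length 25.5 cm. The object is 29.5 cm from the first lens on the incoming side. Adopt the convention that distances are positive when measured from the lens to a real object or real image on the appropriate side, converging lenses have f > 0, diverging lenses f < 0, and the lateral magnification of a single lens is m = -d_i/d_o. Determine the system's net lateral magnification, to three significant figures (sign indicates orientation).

Lens 1: 1/d_i1 = 1/f_1 - 1/d_o1 = 1/20 - 1/29.5 = 0.01610 cm^-1, so d_i1 = 62.105 cm.
m_1 = -(62.105)/29.5 = -2.1053.
Object distance for lens 2: d_o2 = 89 - 62.105 = 26.895 cm.
Lens 2: 1/d_i2 = 1/f_2 - 1/d_o2 = 1/25.5 - 1/(26.895) = 0.00203 cm^-1, so d_i2 = 491.717 cm.
m_2 = -(491.717)/(26.895) = -18.2830.
The system's lateral magnification is m_1 m_2 = (-2.1053)(-18.2830) = 38.4906.

38.5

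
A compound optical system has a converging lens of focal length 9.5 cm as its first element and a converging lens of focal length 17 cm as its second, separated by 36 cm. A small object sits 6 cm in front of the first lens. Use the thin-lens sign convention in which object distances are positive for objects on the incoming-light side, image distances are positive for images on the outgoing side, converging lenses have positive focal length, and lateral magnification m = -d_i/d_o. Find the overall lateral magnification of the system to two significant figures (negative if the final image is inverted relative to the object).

-1.3

Applying the thin-lens equation to the first lens, 1/9.5 = 1/6 + 1/d_i1, which gives d_i1 = -16.286 cm.
Its lateral magnification is m_1 = -d_i1/d_o1 = -(-16.286)/6 = 2.7143.
With d_i1 < 0 the first image is virtual and lies on the object side; the object distance for lens 2 is d_o2 = 36 - (-16.286) = 52.286 cm.
Applying the thin-lens equation again with f_2 = 17 cm and d_o2 = 52.286 cm gives d_i2 = 25.190 cm.
m_2 = -(25.190)/(52.286) = -0.4818.
The system's lateral magnification is m_1 m_2 = (2.7143)(-0.4818) = -1.3077.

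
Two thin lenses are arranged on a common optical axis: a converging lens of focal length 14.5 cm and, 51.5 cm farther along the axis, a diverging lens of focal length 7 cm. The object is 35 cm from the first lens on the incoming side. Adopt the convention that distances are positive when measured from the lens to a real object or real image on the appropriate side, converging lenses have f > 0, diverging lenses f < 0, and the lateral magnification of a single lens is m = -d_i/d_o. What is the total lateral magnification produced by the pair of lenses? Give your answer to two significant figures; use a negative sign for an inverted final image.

First lens: d_i1 = 1/(1/14.5 - 1/35) = 24.756 cm.
m_1 = -(24.756)/35 = -0.7073.
Object distance for lens 2: d_o2 = 51.5 - 24.756 = 26.744 cm.
Second lens: d_i2 = 1/(1/(-7) - 1/(26.744)) = -5.548 cm.
m_2 = -(-5.548)/(26.744) = 0.2074.
The system's lateral magnification is m_1 m_2 = (-0.7073)(0.2074) = -0.1467.

-0.15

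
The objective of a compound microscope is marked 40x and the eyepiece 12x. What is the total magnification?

480

The overall magnification of a compound microscope is the product of the objective and eyepiece magnifications:
M = M_obj x M_eye = 40 x 12 = 480.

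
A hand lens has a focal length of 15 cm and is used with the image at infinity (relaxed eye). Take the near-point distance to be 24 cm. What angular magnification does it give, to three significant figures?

M = D/f = 24/15 = 1.600.

1.60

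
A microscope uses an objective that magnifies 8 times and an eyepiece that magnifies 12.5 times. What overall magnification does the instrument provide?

The overall magnification of a compound microscope is the product of the objective and eyepiece magnifications:
M = M_obj x M_eye = 8 x 12.5 = 100.

100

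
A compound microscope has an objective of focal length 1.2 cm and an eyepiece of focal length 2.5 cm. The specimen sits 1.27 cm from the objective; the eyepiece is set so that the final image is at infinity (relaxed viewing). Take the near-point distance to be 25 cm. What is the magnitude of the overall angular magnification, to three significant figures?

Objective: 1/d_i = 1/f_obj - 1/d_o = 1/1.2 - 1/1.27 = 0.04593 cm^-1, so d_i = 21.771 cm.
m_obj = -d_i/d_o = -21.771/1.27 = -17.143.
Eyepiece angular magnification (image at infinity): M_eye = D/f_e = 25/2.5 = 10.000.
Overall M = m_obj x M_eye = (-17.143)(10.000) = -171.43.
|M| = 171.43.

171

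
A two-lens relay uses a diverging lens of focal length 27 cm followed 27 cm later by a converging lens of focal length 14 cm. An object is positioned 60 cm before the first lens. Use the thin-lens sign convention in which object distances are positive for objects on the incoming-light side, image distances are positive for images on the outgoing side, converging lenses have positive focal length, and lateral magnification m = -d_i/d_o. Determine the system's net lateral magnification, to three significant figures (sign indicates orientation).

Applying the thin-lens equation to the first lens, 1/(-27) = 1/60 + 1/d_i1, which gives d_i1 = -18.621 cm.
Its lateral magnification is m_1 = -d_i1/d_o1 = -(-18.621)/60 = 0.3103.
The intermediate image is virtual, 18.621 cm to the left of lens 1, so d_o2 = L - d_i1 = 27 - (-18.621) = 45.621 cm.
Applying the thin-lens equation again with f_2 = 14 cm and d_o2 = 45.621 cm gives d_i2 = 20.198 cm.
m_2 = -(20.198)/(45.621) = -0.4427.
The system's lateral magnification is m_1 m_2 = (0.3103)(-0.4427) = -0.1374.

-0.137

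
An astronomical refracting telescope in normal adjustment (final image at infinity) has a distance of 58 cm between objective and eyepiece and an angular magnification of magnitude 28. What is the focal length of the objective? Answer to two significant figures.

In normal adjustment the tube length equals f_obj + f_eye and |M| = f_obj/f_eye.
So f_obj = 28 f_eye and 28 f_eye + f_eye = 58 cm, giving f_eye = 58/29 = 2.000 cm and f_obj = 56.000 cm.

56 cm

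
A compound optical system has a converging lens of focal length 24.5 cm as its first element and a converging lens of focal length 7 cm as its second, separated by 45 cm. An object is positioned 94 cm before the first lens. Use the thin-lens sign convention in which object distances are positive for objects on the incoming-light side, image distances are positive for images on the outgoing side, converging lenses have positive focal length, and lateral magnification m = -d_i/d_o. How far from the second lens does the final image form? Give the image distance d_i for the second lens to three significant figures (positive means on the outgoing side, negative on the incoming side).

17.1 cm

First lens: d_i1 = 1/(1/24.5 - 1/94) = 33.137 cm.
The intermediate image is 33.137 cm to the right of lens 1, so d_o2 = L - d_i1 = 45 - 33.137 = 11.863 cm.
Second lens: d_i2 = 1/(1/7 - 1/(11.863)) = 17.075 cm.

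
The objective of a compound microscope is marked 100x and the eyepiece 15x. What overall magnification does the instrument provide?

The overall magnification of a compound microscope is the product of the objective and eyepiece magnifications:
M = M_obj x M_eye = 100 x 15 = 1500.

1500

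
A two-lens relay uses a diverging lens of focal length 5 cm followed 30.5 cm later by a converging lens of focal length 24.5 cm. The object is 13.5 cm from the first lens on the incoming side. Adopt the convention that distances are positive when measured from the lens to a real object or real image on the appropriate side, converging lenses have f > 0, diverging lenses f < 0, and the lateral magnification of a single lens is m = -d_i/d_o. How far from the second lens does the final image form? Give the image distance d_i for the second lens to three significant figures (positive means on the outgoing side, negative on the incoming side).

86.7 cm

First lens: d_i1 = 1/(1/(-5) - 1/13.5) = -3.649 cm.
With d_i1 < 0 the first image is virtual and lies on the object side; the object distance for lens 2 is d_o2 = 30.5 - (-3.649) = 34.149 cm.
Second lens: d_i2 = 1/(1/24.5 - 1/(34.149)) = 86.711 cm.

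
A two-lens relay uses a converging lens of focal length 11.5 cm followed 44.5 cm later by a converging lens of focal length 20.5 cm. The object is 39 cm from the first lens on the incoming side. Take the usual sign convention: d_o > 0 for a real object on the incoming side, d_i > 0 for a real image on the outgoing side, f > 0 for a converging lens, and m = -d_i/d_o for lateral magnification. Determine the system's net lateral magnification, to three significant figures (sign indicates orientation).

1.11

Applying the thin-lens equation to the first lens, 1/11.5 = 1/39 + 1/d_i1, which gives d_i1 = 16.309 cm.
Its lateral magnification is m_1 = -d_i1/d_o1 = -(16.309)/39 = -0.4182.
The intermediate image is 16.309 cm to the right of lens 1, so d_o2 = L - d_i1 = 44.5 - 16.309 = 28.191 cm.
Applying the thin-lens equation again with f_2 = 20.5 cm and d_o2 = 28.191 cm gives d_i2 = 75.142 cm.
m_2 = -(75.142)/(28.191) = -2.6655.
Total m = m_1 x m_2 = (-0.4182)(-2.6655) = 1.1147.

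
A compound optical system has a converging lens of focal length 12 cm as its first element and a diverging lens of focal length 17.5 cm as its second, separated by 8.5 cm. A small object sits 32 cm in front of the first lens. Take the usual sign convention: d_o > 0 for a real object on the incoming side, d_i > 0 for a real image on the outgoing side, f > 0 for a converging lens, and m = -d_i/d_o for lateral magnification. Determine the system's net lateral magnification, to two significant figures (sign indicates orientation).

First lens: d_i1 = 1/(1/12 - 1/32) = 19.200 cm.
m_1 = -(19.200)/32 = -0.6000.
Since 19.200 cm > 8.5 cm, the first image lies past the second lens and serves as a virtual object: d_o2 = L - d_i1 = -10.700 cm.
Second lens: d_i2 = 1/(1/(-17.5) - 1/(-10.700)) = 27.537 cm.
m_2 = -(27.537)/(-10.700) = 2.5735.
The system's lateral magnification is m_1 m_2 = (-0.6000)(2.5735) = -1.5441.

-1.5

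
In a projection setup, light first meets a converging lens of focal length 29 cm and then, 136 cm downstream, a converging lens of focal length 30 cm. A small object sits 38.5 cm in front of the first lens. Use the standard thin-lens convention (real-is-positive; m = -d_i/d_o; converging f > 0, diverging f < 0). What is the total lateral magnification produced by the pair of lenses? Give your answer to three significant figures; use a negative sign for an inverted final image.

Lens 1: 1/d_i1 = 1/f_1 - 1/d_o1 = 1/29 - 1/38.5 = 0.00851 cm^-1, so d_i1 = 117.526 cm.
m_1 = -(117.526)/38.5 = -3.0526.
That image sits 18.474 cm in front of the second lens, so d_o2 = 18.474 cm.
Lens 2: 1/d_i2 = 1/f_2 - 1/d_o2 = 1/30 - 1/(18.474) = -0.02080 cm^-1, so d_i2 = -48.082 cm.
m_2 = -(-48.082)/(18.474) = 2.6027.
Overall magnification: m = m_1 m_2 = -7.9452.

-7.95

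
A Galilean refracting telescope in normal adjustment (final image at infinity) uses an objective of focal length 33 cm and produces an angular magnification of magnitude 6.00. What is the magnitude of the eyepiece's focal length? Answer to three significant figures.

5.50 cm

|M| = f_obj/|f_eye|, so |f_eye| = f_obj/|M| = 33/6.0 = 5.500 cm.
(The eyepiece is diverging, so its signed focal length is -5.500 cm.)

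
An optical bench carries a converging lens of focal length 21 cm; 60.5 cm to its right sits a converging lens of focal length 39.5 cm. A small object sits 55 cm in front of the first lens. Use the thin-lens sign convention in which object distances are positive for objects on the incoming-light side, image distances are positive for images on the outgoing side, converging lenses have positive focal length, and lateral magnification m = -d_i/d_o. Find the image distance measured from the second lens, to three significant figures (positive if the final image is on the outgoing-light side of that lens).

First lens: d_i1 = 1/(1/21 - 1/55) = 33.971 cm.
That image sits 26.529 cm in front of the second lens, so d_o2 = 26.529 cm.
Second lens: d_i2 = 1/(1/39.5 - 1/(26.529)) = -80.791 cm.

-80.8 cm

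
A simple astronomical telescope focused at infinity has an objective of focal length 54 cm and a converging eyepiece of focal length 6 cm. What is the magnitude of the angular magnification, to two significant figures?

9.0

|M| = f_obj/|f_eye| = 54/6 = 9.000.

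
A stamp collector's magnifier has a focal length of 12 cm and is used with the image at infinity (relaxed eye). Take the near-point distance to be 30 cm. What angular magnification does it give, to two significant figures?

2.5

M = D/f = 30/12 = 2.500.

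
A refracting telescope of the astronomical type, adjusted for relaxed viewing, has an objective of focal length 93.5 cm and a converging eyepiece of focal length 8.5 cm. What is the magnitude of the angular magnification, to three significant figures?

|M| = f_obj/|f_eye| = 93.5/8.5 = 11.000.

11.0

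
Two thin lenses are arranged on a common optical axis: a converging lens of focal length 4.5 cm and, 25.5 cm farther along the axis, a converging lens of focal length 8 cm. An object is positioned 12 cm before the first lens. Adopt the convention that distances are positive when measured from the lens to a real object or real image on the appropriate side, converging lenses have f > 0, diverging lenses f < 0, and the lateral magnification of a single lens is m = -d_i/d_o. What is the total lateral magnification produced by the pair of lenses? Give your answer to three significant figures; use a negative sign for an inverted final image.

Applying the thin-lens equation to the first lens, 1/4.5 = 1/12 + 1/d_i1, which gives d_i1 = 7.200 cm.
Its lateral magnification is m_1 = -d_i1/d_o1 = -(7.200)/12 = -0.6000.
The intermediate image is 7.200 cm to the right of lens 1, so d_o2 = L - d_i1 = 25.5 - 7.200 = 18.300 cm.
Applying the thin-lens equation again with f_2 = 8 cm and d_o2 = 18.300 cm gives d_i2 = 14.214 cm.
m_2 = -(14.214)/(18.300) = -0.7767.
Total m = m_1 x m_2 = (-0.6000)(-0.7767) = 0.4660.

0.466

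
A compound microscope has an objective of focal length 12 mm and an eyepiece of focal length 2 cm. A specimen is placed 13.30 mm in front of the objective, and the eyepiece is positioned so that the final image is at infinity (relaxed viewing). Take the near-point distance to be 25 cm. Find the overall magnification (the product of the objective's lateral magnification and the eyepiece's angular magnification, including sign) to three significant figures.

-115

Convert to cm: f_obj = 12 mm = 1.2 cm; d_o = 13.30 mm = 1.33 cm.
Objective: 1/d_i = 1/f_obj - 1/d_o = 1/1.2 - 1/1.33 = 0.08145 cm^-1, so d_i = 12.277 cm.
m_obj = -d_i/d_o = -12.277/1.33 = -9.231.
Eyepiece angular magnification (image at infinity): M_eye = D/f_e = 25/2 = 12.500.
Overall M = m_obj x M_eye = (-9.231)(12.500) = -115.38.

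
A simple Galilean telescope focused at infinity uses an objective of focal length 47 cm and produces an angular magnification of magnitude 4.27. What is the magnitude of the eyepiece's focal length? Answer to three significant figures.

|M| = f_obj/|f_eye|, so |f_eye| = f_obj/|M| = 47/4.27 = 11.007 cm.
(The eyepiece is diverging, so its signed focal length is -11.007 cm.)

11.0 cm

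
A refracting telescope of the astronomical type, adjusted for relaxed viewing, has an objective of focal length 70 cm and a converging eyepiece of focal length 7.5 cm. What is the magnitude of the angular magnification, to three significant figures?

9.33

|M| = f_obj/|f_eye| = 70/7.5 = 9.333.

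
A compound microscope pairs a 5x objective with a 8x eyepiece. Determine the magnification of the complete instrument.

40

The overall magnification of a compound microscope is the product of the objective and eyepiece magnifications:
M = M_obj x M_eye = 5 x 8 = 40.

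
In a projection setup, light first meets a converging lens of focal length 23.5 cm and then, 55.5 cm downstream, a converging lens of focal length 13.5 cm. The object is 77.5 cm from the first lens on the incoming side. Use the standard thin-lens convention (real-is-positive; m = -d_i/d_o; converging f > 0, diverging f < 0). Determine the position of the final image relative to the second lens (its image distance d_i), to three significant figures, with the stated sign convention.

Lens 1: 1/d_i1 = 1/f_1 - 1/d_o1 = 1/23.5 - 1/77.5 = 0.02965 cm^-1, so d_i1 = 33.727 cm.
That image sits 21.773 cm in front of the second lens, so d_o2 = 21.773 cm.
Lens 2: 1/d_i2 = 1/f_2 - 1/d_o2 = 1/13.5 - 1/(21.773) = 0.02815 cm^-1, so d_i2 = 35.529 cm.

35.5 cm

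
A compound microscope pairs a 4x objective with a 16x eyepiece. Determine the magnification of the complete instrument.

The overall magnification of a compound microscope is the product of the objective and eyepiece magnifications:
M = M_obj x M_eye = 4 x 16 = 64.

64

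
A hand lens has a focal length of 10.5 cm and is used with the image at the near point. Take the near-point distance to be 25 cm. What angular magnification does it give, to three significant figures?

M = 1 + D/f = 1 + 25/10.5 = 3.381.

3.38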